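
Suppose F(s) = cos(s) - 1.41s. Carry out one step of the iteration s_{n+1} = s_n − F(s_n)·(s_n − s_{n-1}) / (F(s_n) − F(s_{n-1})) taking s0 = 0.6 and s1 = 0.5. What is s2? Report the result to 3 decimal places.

0.589

F(0.6) = -0.02066, F(0.5) = 0.17258
s2 = 0.50000 − 0.17258·(0.50000 − 0.60000) / (0.17258 − (-0.02066)) = 0.50000 − (-0.01726)/(0.19325) = 0.58931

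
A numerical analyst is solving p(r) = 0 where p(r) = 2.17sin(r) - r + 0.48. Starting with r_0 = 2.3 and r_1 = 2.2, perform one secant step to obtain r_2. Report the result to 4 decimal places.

2.2146

p(2.3) = -0.201820, p(2.2) = 0.034437
r_2 = 2.200000 − 0.034437·(2.200000 − 2.300000) / (0.034437 − (-0.201820)) = 2.200000 − (-0.003444)/(0.236257) = 2.214576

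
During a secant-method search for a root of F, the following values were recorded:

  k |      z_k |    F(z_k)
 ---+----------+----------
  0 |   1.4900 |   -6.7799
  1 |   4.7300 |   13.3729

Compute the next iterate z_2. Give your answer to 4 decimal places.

2.5800

z_2 = 4.7300 − 13.3729·(4.7300 − 1.4900) / (13.3729 − (-6.7799))
   = 4.7300 − (43.328196)/(20.152800) = 2.580016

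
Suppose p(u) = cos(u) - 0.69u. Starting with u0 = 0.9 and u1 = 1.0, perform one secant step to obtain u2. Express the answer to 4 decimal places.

0.9004

p(0.9) = 0.000610, p(1.0) = -0.149698
u2 = 1.000000 − (-0.149698)·(1.000000 − 0.900000) / (-0.149698 − 0.000610) = 1.000000 − (-0.014970)/(-0.150308) = 0.900406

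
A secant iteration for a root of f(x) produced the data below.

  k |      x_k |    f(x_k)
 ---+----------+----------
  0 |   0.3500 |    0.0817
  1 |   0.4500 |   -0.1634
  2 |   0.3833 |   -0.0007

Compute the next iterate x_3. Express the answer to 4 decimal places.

0.3830

x_3 = 0.3833 − (-0.0007)·(0.3833 − 0.4500) / (-0.0007 − (-0.1634))
   = 0.3833 − (0.000047)/(0.162700) = 0.383013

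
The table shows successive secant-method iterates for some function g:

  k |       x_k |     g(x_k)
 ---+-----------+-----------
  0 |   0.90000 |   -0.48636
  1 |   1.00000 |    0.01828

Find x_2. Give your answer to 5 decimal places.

0.99638

x_2 = 1.00000 − 0.01828·(1.00000 − 0.90000) / (0.01828 − (-0.48636))
   = 1.00000 − (0.0018280)/(0.5046400) = 0.9963776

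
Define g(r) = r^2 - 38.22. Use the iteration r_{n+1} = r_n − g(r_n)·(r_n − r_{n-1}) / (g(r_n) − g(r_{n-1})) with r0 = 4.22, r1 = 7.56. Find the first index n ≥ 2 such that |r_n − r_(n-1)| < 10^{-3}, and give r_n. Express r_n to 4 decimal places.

n = 5, r_n = 6.1822

g(4.22) = -20.411600, g(7.56) = 18.933600
r2 = 7.560000 − 18.933600·(3.340000)/(39.345200) = 5.952733;  |Δ| = 1.607267
g(5.952733) = -2.784965
r3 = 5.952733 − (-2.784965)·(-1.607267)/(-21.718565) = 6.158833;  |Δ| = 0.206099
g(6.158833) = -0.288780
r4 = 6.158833 − (-0.288780)·(0.206099)/(2.496185) = 6.182676;  |Δ| = 0.023843
g(6.182676) = 0.005483
r5 = 6.182676 − 0.005483·(0.023843)/(0.294262) = 6.182232;  |Δ| = 0.000444
|r5 − r4| = 0.000444 < 10^{-3}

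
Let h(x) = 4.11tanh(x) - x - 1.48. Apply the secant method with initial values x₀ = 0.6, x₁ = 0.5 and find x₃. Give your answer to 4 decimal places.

h(0.6) = 0.127274, h(0.5) = -0.080698
x₂ = 0.500000 − (-0.080698)·(0.500000 − 0.600000) / (-0.080698 − 0.127274) = 0.500000 − (0.008070)/(-0.207972) = 0.538803
h(0.538803) = 0.003650
x₃ = 0.538803 − 0.003650·(0.538803 − 0.500000) / (0.003650 − (-0.080698)) = 0.538803 − (0.000142)/(0.084349) = 0.537123

0.5371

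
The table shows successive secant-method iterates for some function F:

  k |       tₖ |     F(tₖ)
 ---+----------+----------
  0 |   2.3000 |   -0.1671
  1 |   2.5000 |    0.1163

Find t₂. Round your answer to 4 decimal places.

t₂ = 2.5000 − 0.1163·(2.5000 − 2.3000) / (0.1163 − (-0.1671))
   = 2.5000 − (0.023260)/(0.283400) = 2.417925

2.4179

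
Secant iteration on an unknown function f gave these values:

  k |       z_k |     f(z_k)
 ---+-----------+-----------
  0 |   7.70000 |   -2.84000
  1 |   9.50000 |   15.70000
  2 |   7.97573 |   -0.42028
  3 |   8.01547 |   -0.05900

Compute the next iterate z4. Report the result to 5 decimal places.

8.02196

z4 = 8.01547 − (-0.05900)·(8.01547 − 7.97573) / (-0.05900 − (-0.42028))
   = 8.01547 − (-0.0023447)/(0.3612800) = 8.0219599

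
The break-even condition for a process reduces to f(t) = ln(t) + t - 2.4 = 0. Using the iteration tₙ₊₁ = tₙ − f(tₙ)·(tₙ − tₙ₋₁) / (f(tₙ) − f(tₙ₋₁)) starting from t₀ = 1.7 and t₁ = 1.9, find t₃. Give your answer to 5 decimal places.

f(1.7) = -0.1693717, f(1.9) = 0.1418539
t₂ = 1.9000000 − 0.1418539·(1.9000000 − 1.7000000) / (0.1418539 − (-0.1693717)) = 1.9000000 − (0.0283708)/(0.3112256) = 1.8088418
f(1.8088418) = 0.0015285
t₃ = 1.8088418 − 0.0015285·(1.8088418 − 1.9000000) / (0.0015285 − 0.1418539) = 1.8088418 − (-0.0001393)/(-0.1403254) = 1.8078488

1.80785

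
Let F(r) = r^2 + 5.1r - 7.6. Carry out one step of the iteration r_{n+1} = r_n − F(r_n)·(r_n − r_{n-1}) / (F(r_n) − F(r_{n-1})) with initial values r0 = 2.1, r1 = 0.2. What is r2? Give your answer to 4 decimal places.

F(2.1) = 7.520000, F(0.2) = -6.540000
r2 = 0.200000 − (-6.540000)·(0.200000 − 2.100000) / (-6.540000 − 7.520000) = 0.200000 − (12.426000)/(-14.060000) = 1.083784

1.0838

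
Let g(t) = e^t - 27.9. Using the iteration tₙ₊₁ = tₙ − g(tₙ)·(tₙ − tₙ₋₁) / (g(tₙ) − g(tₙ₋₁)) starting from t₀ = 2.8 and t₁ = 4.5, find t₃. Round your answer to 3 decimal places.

3.200

g(2.8) = -11.45535, g(4.5) = 62.11713
t₂ = 4.50000 − 62.11713·(4.50000 − 2.80000) / (62.11713 − (-11.45535)) = 4.50000 − (105.59912)/(73.57248) = 3.06469
g(3.06469) = -6.47212
t₃ = 3.06469 − (-6.47212)·(3.06469 − 4.50000) / (-6.47212 − 62.11713) = 3.06469 − (9.28949)/(-68.58925) = 3.20013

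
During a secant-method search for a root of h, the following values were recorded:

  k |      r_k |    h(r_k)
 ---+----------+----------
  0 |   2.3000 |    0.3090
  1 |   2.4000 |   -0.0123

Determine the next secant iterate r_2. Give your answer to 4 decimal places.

r_2 = 2.4000 − (-0.0123)·(2.4000 − 2.3000) / (-0.0123 − 0.3090)
   = 2.4000 − (-0.001230)/(-0.321300) = 2.396172

2.3962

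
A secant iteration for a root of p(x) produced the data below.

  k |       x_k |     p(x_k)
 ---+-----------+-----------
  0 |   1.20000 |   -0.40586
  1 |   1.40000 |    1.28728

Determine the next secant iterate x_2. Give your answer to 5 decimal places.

x_2 = 1.40000 − 1.28728·(1.40000 − 1.20000) / (1.28728 − (-0.40586))
   = 1.40000 − (0.2574560)/(1.6931400) = 1.2479417

1.24794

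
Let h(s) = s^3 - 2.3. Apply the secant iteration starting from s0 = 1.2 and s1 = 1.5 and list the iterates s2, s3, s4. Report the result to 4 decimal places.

1.3042, 1.3180, 1.3200

h(1.2) = -0.572000, h(1.5) = 1.075000
s2 = 1.500000 − 1.075000·(1.500000 − 1.200000) / (1.075000 − (-0.572000)) = 1.500000 − (0.322500)/(1.647000) = 1.304189
h(1.304189) = -0.081691
s3 = 1.304189 − (-0.081691)·(1.304189 − 1.500000) / (-0.081691 − 1.075000) = 1.304189 − (0.015996)/(-1.156691) = 1.318019
h(1.318019) = -0.010374
s4 = 1.318019 − (-0.010374)·(1.318019 − 1.304189) / (-0.010374 − (-0.081691)) = 1.318019 − (-0.000143)/(0.071317) = 1.320030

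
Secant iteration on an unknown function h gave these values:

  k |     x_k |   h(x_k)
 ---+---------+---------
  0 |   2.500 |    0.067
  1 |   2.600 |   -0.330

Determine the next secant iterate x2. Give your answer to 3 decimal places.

2.517

x2 = 2.600 − (-0.330)·(2.600 − 2.500) / (-0.330 − 0.067)
   = 2.600 − (-0.03300)/(-0.39700) = 2.51688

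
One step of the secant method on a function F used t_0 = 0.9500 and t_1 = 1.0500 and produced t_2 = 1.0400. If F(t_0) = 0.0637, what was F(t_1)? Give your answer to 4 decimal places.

-0.0071

The secant line through (0.9500, 0.0637) and (1.0500, F(t_1)) crosses zero at t_2 = 1.0400.
So (0.9500, 0.0637), (1.0500, F(t_1)), (1.0400, 0) are collinear:
F(t_1) = 0.0637 · (1.0500 − 1.0400) / (0.9500 − 1.0400) = 0.0637 · (0.010000)/(-0.090000) = -0.007078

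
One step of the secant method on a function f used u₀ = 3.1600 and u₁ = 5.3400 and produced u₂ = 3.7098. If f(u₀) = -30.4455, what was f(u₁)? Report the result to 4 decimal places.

90.2733

The secant line through (3.1600, -30.4455) and (5.3400, f(u₁)) crosses zero at u₂ = 3.7098.
So (3.1600, -30.4455), (5.3400, f(u₁)), (3.7098, 0) are collinear:
f(u₁) = -30.4455 · (5.3400 − 3.7098) / (3.1600 − 3.7098) = -30.4455 · (1.630200)/(-0.549800) = 90.273289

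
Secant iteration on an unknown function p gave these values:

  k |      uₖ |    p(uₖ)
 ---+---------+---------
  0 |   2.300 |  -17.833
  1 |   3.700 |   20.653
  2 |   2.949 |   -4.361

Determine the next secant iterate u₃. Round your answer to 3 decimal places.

3.080

u₃ = 2.949 − (-4.361)·(2.949 − 3.700) / (-4.361 − 20.653)
   = 2.949 − (3.27511)/(-25.01400) = 3.07993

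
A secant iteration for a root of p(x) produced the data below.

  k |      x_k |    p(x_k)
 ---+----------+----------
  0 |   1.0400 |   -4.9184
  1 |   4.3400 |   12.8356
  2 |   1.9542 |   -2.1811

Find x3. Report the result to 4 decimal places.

2.3007

x3 = 1.9542 − (-2.1811)·(1.9542 − 4.3400) / (-2.1811 − 12.8356)
   = 1.9542 − (5.203668)/(-15.016700) = 2.300725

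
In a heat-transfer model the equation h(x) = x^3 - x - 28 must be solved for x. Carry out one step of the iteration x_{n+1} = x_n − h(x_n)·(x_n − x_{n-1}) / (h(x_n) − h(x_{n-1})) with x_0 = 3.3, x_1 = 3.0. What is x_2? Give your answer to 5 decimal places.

h(3.3) = 4.6370000, h(3.0) = -4.0000000
x_2 = 3.0000000 − (-4.0000000)·(3.0000000 − 3.3000000) / (-4.0000000 − 4.6370000) = 3.0000000 − (1.2000000)/(-8.6370000) = 3.1389371

3.13894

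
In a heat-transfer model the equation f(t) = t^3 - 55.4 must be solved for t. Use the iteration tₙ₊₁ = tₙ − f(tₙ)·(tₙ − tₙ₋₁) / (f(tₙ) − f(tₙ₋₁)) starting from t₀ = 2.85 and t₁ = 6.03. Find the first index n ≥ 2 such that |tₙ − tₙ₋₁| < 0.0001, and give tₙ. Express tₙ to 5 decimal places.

n = 7, tₙ = 3.81215

f(2.85) = -32.2508750, f(6.03) = 163.8562270
t₂ = 6.0300000 − 163.8562270·(3.1800000)/(196.1071020) = 3.3729682;  |Δ| = 2.6570318
f(3.3729682) = -17.0260285
t₃ = 3.3729682 − (-17.0260285)·(-2.6570318)/(-180.8822555) = 3.6230685;  |Δ| = 0.2501003
f(3.6230685) = -7.8413379
t₄ = 3.6230685 − (-7.8413379)·(0.2501003)/(9.1846905) = 3.8365891;  |Δ| = 0.2135206
f(3.8365891) = 1.0723498
t₅ = 3.8365891 − 1.0723498·(0.2135206)/(8.9136878) = 3.8109018;  |Δ| = 0.0256873
f(3.8109018) = -0.0543797
t₆ = 3.8109018 − (-0.0543797)·(-0.0256873)/(-1.1267295) = 3.8121415;  |Δ| = 0.0012398
f(3.8121415) = -0.0003473
t₇ = 3.8121415 − (-0.0003473)·(0.0012398)/(0.0540324) = 3.8121495;  |Δ| = 0.0000080
|t₇ − t₆| = 0.0000080 < 0.0001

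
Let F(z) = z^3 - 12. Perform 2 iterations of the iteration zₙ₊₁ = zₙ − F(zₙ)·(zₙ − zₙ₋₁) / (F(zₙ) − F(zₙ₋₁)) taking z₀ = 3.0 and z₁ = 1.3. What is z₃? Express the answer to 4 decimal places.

F(3.0) = 15.000000, F(1.3) = -9.803000
z₂ = 1.300000 − (-9.803000)·(1.300000 − 3.000000) / (-9.803000 − 15.000000) = 1.300000 − (16.665100)/(-24.803000) = 1.971899
F(1.971899) = -4.332501
z₃ = 1.971899 − (-4.332501)·(1.971899 − 1.300000) / (-4.332501 − (-9.803000)) = 1.971899 − (-2.911001)/(5.470499) = 2.504026

2.5040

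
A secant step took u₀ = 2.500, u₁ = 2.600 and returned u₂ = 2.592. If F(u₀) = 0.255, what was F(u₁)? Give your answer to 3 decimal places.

The secant line through (2.500, 0.255) and (2.600, F(u₁)) crosses zero at u₂ = 2.592.
So (2.500, 0.255), (2.600, F(u₁)), (2.592, 0) are collinear:
F(u₁) = 0.255 · (2.600 − 2.592) / (2.500 − 2.592) = 0.255 · (0.00800)/(-0.09200) = -0.02217

-0.022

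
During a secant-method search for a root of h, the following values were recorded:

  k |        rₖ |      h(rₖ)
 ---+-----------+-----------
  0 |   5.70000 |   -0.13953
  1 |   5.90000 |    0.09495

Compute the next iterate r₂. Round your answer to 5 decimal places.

r₂ = 5.90000 − 0.09495·(5.90000 − 5.70000) / (0.09495 − (-0.13953))
   = 5.90000 − (0.0189900)/(0.2344800) = 5.8190123

5.81901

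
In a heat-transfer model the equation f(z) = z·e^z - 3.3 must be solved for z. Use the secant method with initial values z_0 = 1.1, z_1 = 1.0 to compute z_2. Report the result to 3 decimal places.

1.099

f(1.1) = 0.00458, f(1.0) = -0.58172
z_2 = 1.00000 − (-0.58172)·(1.00000 − 1.10000) / (-0.58172 − 0.00458) = 1.00000 − (0.05817)/(-0.58630) = 1.09922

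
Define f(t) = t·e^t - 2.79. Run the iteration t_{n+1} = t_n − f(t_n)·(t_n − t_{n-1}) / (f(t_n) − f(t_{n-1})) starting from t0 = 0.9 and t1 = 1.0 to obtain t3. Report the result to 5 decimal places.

1.01305

f(0.9) = -0.5763572, f(1.0) = -0.0717182
t2 = 1.0000000 − (-0.0717182)·(1.0000000 − 0.9000000) / (-0.0717182 − (-0.5763572)) = 1.0000000 − (-0.0071718)/(0.5046390) = 1.0142118
f(1.0142118) = 0.0063738
t3 = 1.0142118 − 0.0063738·(1.0142118 − 1.0000000) / (0.0063738 − (-0.0717182)) = 1.0142118 − (0.0000906)/(0.0780920) = 1.0130518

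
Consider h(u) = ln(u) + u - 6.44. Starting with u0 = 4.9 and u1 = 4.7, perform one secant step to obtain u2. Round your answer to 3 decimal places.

h(4.9) = 0.04924, h(4.7) = -0.19244
u2 = 4.70000 − (-0.19244)·(4.70000 − 4.90000) / (-0.19244 − 0.04924) = 4.70000 − (0.03849)/(-0.24167) = 4.85925

4.859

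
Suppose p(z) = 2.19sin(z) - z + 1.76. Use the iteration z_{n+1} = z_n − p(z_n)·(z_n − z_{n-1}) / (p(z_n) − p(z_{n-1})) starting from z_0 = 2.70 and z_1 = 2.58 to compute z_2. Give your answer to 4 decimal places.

2.6986

p(2.70) = -0.004038, p(2.58) = 0.346251
z_2 = 2.580000 − 0.346251·(2.580000 − 2.700000) / (0.346251 − (-0.004038)) = 2.580000 − (-0.041550)/(0.350290) = 2.698617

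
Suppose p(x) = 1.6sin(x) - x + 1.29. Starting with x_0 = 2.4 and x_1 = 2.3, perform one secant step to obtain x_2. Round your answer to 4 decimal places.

2.3862

p(2.4) = -0.029259, p(2.3) = 0.183128
x_2 = 2.300000 − 0.183128·(2.300000 − 2.400000) / (0.183128 − (-0.029259)) = 2.300000 − (-0.018313)/(0.212387) = 2.386224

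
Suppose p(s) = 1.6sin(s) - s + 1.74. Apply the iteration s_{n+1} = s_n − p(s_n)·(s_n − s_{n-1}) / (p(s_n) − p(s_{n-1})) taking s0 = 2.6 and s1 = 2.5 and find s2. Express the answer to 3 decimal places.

p(2.6) = -0.03520, p(2.5) = 0.19756
s2 = 2.50000 − 0.19756·(2.50000 − 2.60000) / (0.19756 − (-0.03520)) = 2.50000 − (-0.01976)/(0.23275) = 2.58488

2.585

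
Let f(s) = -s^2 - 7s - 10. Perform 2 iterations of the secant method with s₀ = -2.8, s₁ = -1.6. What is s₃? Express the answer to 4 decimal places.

-2.0150

f(-2.8) = 1.760000, f(-1.6) = -1.360000
s₂ = -1.600000 − (-1.360000)·(-1.600000 − (-2.800000)) / (-1.360000 − 1.760000) = -1.600000 − (-1.632000)/(-3.120000) = -2.123077
f(-2.123077) = 0.354083
s₃ = -2.123077 − 0.354083·(-2.123077 − (-1.600000)) / (0.354083 − (-1.360000)) = -2.123077 − (-0.185213)/(1.714083) = -2.015023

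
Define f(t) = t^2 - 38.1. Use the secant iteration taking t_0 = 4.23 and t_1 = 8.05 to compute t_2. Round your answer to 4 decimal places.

5.8755

f(4.23) = -20.207100, f(8.05) = 26.702500
t_2 = 8.050000 − 26.702500·(8.050000 − 4.230000) / (26.702500 − (-20.207100)) = 8.050000 − (102.003550)/(46.909600) = 5.875529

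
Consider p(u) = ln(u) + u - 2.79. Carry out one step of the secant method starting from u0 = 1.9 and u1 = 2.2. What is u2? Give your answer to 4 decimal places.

2.0667

p(1.9) = -0.248146, p(2.2) = 0.198457
u2 = 2.200000 − 0.198457·(2.200000 − 1.900000) / (0.198457 − (-0.248146)) = 2.200000 − (0.059537)/(0.446603) = 2.066689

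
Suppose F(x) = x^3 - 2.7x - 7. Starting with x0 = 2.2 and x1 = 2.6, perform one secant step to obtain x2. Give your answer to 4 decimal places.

2.3568

F(2.2) = -2.292000, F(2.6) = 3.556000
x2 = 2.600000 − 3.556000·(2.600000 − 2.200000) / (3.556000 − (-2.292000)) = 2.600000 − (1.422400)/(5.848000) = 2.356772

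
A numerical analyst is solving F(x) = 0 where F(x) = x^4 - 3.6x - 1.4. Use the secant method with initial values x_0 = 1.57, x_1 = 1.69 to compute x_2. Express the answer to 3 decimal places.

F(1.57) = -0.97627, F(1.69) = 0.67331
x_2 = 1.69000 − 0.67331·(1.69000 − 1.57000) / (0.67331 − (-0.97627)) = 1.69000 − (0.08080)/(1.64958) = 1.64102

1.641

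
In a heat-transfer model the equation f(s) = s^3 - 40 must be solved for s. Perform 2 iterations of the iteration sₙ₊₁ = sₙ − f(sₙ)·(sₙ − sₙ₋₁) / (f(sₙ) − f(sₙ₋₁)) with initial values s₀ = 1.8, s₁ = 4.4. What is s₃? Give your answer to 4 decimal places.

3.2906

f(1.8) = -34.168000, f(4.4) = 45.184000
s₂ = 4.400000 − 45.184000·(4.400000 − 1.800000) / (45.184000 − (-34.168000)) = 4.400000 − (117.478400)/(79.352000) = 2.919528
f(2.919528) = -15.114979
s₃ = 2.919528 − (-15.114979)·(2.919528 − 4.400000) / (-15.114979 − 45.184000) = 2.919528 − (22.377300)/(-60.298979) = 3.290634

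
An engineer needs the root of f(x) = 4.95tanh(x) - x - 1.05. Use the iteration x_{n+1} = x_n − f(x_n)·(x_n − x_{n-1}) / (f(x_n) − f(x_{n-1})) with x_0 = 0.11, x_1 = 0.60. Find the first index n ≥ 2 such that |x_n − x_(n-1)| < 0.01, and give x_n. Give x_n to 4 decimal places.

n = 4, x_n = 0.2742

f(0.11) = -0.617686, f(0.60) = 1.008395
x_2 = 0.600000 − 1.008395·(0.490000)/(1.626081) = 0.296132;  |Δ| = 0.303868
f(0.296132) = 0.078325
x_3 = 0.296132 − 0.078325·(-0.303868)/(-0.930071) = 0.270542;  |Δ| = 0.025590
f(0.270542) = -0.013102
x_4 = 0.270542 − (-0.013102)·(-0.025590)/(-0.091426) = 0.274209;  |Δ| = 0.003667
|x_4 − x_3| = 0.003667 < 0.01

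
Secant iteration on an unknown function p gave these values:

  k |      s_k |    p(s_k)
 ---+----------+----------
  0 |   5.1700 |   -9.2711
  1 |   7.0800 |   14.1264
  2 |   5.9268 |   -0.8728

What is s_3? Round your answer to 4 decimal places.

s_3 = 5.9268 − (-0.8728)·(5.9268 − 7.0800) / (-0.8728 − 14.1264)
   = 5.9268 − (1.006513)/(-14.999200) = 5.993904

5.9939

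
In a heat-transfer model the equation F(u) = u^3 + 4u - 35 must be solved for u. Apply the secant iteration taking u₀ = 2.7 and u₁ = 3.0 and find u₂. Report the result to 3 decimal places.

2.859

F(2.7) = -4.51700, F(3.0) = 4.00000
u₂ = 3.00000 − 4.00000·(3.00000 − 2.70000) / (4.00000 − (-4.51700)) = 3.00000 − (1.20000)/(8.51700) = 2.85911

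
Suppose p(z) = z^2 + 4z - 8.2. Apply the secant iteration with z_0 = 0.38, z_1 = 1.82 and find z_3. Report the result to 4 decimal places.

1.4902

p(0.38) = -6.535600, p(1.82) = 2.392400
z_2 = 1.820000 − 2.392400·(1.820000 − 0.380000) / (2.392400 − (-6.535600)) = 1.820000 − (3.445056)/(8.928000) = 1.434129
p(1.434129) = -0.406758
z_3 = 1.434129 − (-0.406758)·(1.434129 − 1.820000) / (-0.406758 − 2.392400) = 1.434129 − (0.156956)/(-2.799158) = 1.490202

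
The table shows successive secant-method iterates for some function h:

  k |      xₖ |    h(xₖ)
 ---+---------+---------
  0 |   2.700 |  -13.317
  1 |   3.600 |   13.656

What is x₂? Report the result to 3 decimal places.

x₂ = 3.600 − 13.656·(3.600 − 2.700) / (13.656 − (-13.317))
   = 3.600 − (12.29040)/(26.97300) = 3.14434

3.144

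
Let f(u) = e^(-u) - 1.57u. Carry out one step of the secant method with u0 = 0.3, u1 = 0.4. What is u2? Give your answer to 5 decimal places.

0.41860

f(0.3) = 0.2698182, f(0.4) = 0.0423200
u2 = 0.4000000 − 0.0423200·(0.4000000 − 0.3000000) / (0.0423200 − 0.2698182) = 0.4000000 − (0.0042320)/(-0.2274982) = 0.4186024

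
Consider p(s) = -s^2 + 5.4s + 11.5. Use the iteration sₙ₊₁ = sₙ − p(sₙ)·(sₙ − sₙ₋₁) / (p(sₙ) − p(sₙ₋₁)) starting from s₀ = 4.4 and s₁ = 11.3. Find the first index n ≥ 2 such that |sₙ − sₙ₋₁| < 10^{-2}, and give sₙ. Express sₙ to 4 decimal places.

p(4.4) = 15.900000, p(11.3) = -55.170000
s₂ = 11.300000 − (-55.170000)·(6.900000)/(-71.070000) = 5.943689;  |Δ| = 5.356311
p(5.943689) = 8.268480
s₃ = 5.943689 − 8.268480·(-5.356311)/(63.438480) = 6.641823;  |Δ| = 0.698134
p(6.641823) = 3.252031
s₄ = 6.641823 − 3.252031·(0.698134)/(-5.016449) = 7.094405;  |Δ| = 0.452582
p(7.094405) = -0.520793
s₅ = 7.094405 − (-0.520793)·(0.452582)/(-3.772823) = 7.031931;  |Δ| = 0.062473
p(7.031931) = 0.024371
s₆ = 7.031931 − 0.024371·(-0.062473)/(0.545164) = 7.034724;  |Δ| = 0.002793
|s₆ − s₅| = 0.002793 < 10^{-2}

n = 6, sₙ = 7.0347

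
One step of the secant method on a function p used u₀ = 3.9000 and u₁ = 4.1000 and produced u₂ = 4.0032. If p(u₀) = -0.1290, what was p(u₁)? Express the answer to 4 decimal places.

The secant line through (3.9000, -0.1290) and (4.1000, p(u₁)) crosses zero at u₂ = 4.0032.
So (3.9000, -0.1290), (4.1000, p(u₁)), (4.0032, 0) are collinear:
p(u₁) = -0.1290 · (4.1000 − 4.0032) / (3.9000 − 4.0032) = -0.1290 · (0.096800)/(-0.103200) = 0.121000

0.1210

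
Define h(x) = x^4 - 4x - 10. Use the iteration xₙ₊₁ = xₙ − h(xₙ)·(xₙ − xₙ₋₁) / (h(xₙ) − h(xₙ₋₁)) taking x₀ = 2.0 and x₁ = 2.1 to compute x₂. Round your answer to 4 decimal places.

2.0656

h(2.0) = -2.000000, h(2.1) = 1.048100
x₂ = 2.100000 − 1.048100·(2.100000 − 2.000000) / (1.048100 − (-2.000000)) = 2.100000 − (0.104810)/(3.048100) = 2.065615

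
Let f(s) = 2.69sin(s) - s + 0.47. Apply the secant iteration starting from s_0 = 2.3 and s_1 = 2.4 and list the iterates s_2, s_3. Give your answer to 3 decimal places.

f(2.3) = 0.17595, f(2.4) = -0.11300
s_2 = 2.40000 − (-0.11300)·(2.40000 − 2.30000) / (-0.11300 − 0.17595) = 2.40000 − (-0.01130)/(-0.28895) = 2.36089
f(2.36089) = 0.00227
s_3 = 2.36089 − 0.00227·(2.36089 − 2.40000) / (0.00227 − (-0.11300)) = 2.36089 − (-0.00009)/(0.11527) = 2.36166

2.361, 2.362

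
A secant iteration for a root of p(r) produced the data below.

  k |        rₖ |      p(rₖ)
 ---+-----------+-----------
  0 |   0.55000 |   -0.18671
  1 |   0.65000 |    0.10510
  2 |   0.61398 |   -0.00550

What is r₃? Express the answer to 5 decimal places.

0.61577

r₃ = 0.61398 − (-0.00550)·(0.61398 − 0.65000) / (-0.00550 − 0.10510)
   = 0.61398 − (0.0001981)/(-0.1106000) = 0.6157712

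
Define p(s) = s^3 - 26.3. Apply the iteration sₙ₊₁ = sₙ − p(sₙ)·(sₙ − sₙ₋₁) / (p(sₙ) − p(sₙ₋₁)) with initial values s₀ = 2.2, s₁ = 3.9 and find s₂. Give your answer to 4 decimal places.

p(2.2) = -15.652000, p(3.9) = 33.019000
s₂ = 3.900000 − 33.019000·(3.900000 − 2.200000) / (33.019000 − (-15.652000)) = 3.900000 − (56.132300)/(48.671000) = 2.746699

2.7467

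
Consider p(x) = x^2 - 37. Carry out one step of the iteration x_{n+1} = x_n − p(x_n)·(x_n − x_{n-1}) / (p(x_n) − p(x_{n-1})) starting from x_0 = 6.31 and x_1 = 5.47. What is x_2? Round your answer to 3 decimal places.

p(6.31) = 2.81610, p(5.47) = -7.07910
x_2 = 5.47000 − (-7.07910)·(5.47000 − 6.31000) / (-7.07910 − 2.81610) = 5.47000 − (5.94644)/(-9.89520) = 6.07094

6.071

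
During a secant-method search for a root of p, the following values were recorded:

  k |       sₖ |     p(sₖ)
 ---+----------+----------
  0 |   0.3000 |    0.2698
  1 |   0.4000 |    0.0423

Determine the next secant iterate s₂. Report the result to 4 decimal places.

s₂ = 0.4000 − 0.0423·(0.4000 − 0.3000) / (0.0423 − 0.2698)
   = 0.4000 − (0.004230)/(-0.227500) = 0.418593

0.4186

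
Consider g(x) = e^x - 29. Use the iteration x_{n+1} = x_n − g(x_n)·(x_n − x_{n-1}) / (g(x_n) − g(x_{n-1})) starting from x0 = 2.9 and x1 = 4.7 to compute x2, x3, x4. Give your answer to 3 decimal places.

3.112, 3.231, 3.386

g(2.9) = -10.82585, g(4.7) = 80.94717
x2 = 4.70000 − 80.94717·(4.70000 − 2.90000) / (80.94717 − (-10.82585)) = 4.70000 − (145.70491)/(91.77303) = 3.11233
g(3.11233) = -6.52656
x3 = 3.11233 − (-6.52656)·(3.11233 − 4.70000) / (-6.52656 − 80.94717) = 3.11233 − (10.36200)/(-87.47374) = 3.23079
g(3.23079) = -3.70030
x4 = 3.23079 − (-3.70030)·(3.23079 − 3.11233) / (-3.70030 − (-6.52656)) = 3.23079 − (-0.43833)/(2.82626) = 3.38588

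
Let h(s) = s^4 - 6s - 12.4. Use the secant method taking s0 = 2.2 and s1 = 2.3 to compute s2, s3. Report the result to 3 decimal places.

h(2.2) = -2.17440, h(2.3) = 1.78410
s2 = 2.30000 − 1.78410·(2.30000 − 2.20000) / (1.78410 − (-2.17440)) = 2.30000 − (0.17841)/(3.95850) = 2.25493
h(2.25493) = -0.07532
s3 = 2.25493 − (-0.07532)·(2.25493 − 2.30000) / (-0.07532 − 1.78410) = 2.25493 − (0.00339)/(-1.85942) = 2.25676

2.255, 2.257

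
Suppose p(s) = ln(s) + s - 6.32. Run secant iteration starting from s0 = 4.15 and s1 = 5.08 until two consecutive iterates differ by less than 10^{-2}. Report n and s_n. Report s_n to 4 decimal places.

n = 3, s_n = 4.7598

p(4.15) = -0.746892, p(5.08) = 0.385311
s2 = 5.080000 − 0.385311·(0.930000)/(1.132203) = 4.763502;  |Δ| = 0.316498
p(4.763502) = 0.004486
s3 = 4.763502 − 0.004486·(-0.316498)/(-0.380826) = 4.759774;  |Δ| = 0.003728
|s3 − s2| = 0.003728 < 10^{-2}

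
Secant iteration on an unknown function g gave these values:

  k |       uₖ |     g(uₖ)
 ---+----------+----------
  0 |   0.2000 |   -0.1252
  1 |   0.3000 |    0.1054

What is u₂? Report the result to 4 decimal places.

0.2543

u₂ = 0.3000 − 0.1054·(0.3000 − 0.2000) / (0.1054 − (-0.1252))
   = 0.3000 − (0.010540)/(0.230600) = 0.254293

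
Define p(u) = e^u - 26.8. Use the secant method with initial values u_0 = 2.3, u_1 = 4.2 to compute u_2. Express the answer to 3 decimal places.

2.864

p(2.3) = -16.82582, p(4.2) = 39.88633
u_2 = 4.20000 − 39.88633·(4.20000 − 2.30000) / (39.88633 − (-16.82582)) = 4.20000 − (75.78403)/(56.71215) = 2.86371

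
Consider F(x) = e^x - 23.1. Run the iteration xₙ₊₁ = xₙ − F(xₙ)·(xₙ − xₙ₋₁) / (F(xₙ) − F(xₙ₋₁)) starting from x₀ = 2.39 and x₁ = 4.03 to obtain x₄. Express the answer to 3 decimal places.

3.160

F(2.39) = -12.18651, F(4.03) = 33.16091
x₂ = 4.03000 − 33.16091·(4.03000 − 2.39000) / (33.16091 − (-12.18651)) = 4.03000 − (54.38389)/(45.34742) = 2.83073
F(2.83073) = -6.14220
x₃ = 2.83073 − (-6.14220)·(2.83073 − 4.03000) / (-6.14220 − 33.16091) = 2.83073 − (7.36617)/(-39.30311) = 3.01815
F(3.01815) = -2.64664
x₄ = 3.01815 − (-2.64664)·(3.01815 − 2.83073) / (-2.64664 − (-6.14220)) = 3.01815 − (-0.49603)/(3.49556) = 3.16005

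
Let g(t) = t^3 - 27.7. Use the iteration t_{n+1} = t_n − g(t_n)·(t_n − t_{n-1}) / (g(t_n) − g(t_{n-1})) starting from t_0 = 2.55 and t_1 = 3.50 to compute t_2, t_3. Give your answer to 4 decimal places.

2.9517, 3.0151

g(2.55) = -11.118625, g(3.50) = 15.175000
t_2 = 3.500000 − 15.175000·(3.500000 − 2.550000) / (15.175000 − (-11.118625)) = 3.500000 − (14.416250)/(26.293625) = 2.951721
g(2.951721) = -1.982675
t_3 = 2.951721 − (-1.982675)·(2.951721 − 3.500000) / (-1.982675 − 15.175000) = 2.951721 − (1.087060)/(-17.157675) = 3.015078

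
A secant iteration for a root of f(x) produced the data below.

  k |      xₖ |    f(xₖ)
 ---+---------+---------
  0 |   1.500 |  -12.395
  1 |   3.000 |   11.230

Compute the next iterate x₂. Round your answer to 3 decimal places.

x₂ = 3.000 − 11.230·(3.000 − 1.500) / (11.230 − (-12.395))
   = 3.000 − (16.84500)/(23.62500) = 2.28698

2.287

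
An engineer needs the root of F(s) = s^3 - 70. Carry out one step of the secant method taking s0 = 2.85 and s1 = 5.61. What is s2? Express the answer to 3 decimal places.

3.693

F(2.85) = -46.85088, F(5.61) = 106.55848
s2 = 5.61000 − 106.55848·(5.61000 − 2.85000) / (106.55848 − (-46.85088)) = 5.61000 − (294.10141)/(153.40936) = 3.69290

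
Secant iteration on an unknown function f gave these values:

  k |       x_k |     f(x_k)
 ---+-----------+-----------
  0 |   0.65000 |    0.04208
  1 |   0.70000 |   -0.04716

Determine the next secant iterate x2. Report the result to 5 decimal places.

0.67358

x2 = 0.70000 − (-0.04716)·(0.70000 − 0.65000) / (-0.04716 − 0.04208)
   = 0.70000 − (-0.0023580)/(-0.0892400) = 0.6735769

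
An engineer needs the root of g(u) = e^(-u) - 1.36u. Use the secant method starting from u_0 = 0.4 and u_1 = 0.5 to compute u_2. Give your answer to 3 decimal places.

0.463

g(0.4) = 0.12632, g(0.5) = -0.07347
u_2 = 0.50000 − (-0.07347)·(0.50000 − 0.40000) / (-0.07347 − 0.12632) = 0.50000 − (-0.00735)/(-0.19979) = 0.46323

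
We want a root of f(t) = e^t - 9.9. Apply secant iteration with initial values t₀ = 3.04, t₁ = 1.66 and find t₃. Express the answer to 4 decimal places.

f(3.04) = 11.005243, f(1.66) = -4.640689
t₂ = 1.660000 − (-4.640689)·(1.660000 − 3.040000) / (-4.640689 − 11.005243) = 1.660000 − (6.404151)/(-15.645932) = 2.069317
f(2.069317) = -1.980585
t₃ = 2.069317 − (-1.980585)·(2.069317 − 1.660000) / (-1.980585 − (-4.640689)) = 2.069317 − (-0.810688)/(2.660104) = 2.374075

2.3741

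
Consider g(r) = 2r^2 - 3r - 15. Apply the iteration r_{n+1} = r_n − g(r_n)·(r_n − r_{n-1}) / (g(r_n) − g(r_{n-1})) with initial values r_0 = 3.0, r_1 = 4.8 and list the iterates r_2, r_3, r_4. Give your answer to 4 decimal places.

g(3.0) = -6.000000, g(4.8) = 16.680000
r_2 = 4.800000 − 16.680000·(4.800000 − 3.000000) / (16.680000 − (-6.000000)) = 4.800000 − (30.024000)/(22.680000) = 3.476190
g(3.476190) = -1.260771
r_3 = 3.476190 − (-1.260771)·(3.476190 − 4.800000) / (-1.260771 − 16.680000) = 3.476190 − (1.669021)/(-17.940771) = 3.569220
g(3.569220) = -0.228998
r_4 = 3.569220 − (-0.228998)·(3.569220 − 3.476190) / (-0.228998 − (-1.260771)) = 3.569220 − (-0.021304)/(1.031773) = 3.589867

3.4762, 3.5692, 3.5899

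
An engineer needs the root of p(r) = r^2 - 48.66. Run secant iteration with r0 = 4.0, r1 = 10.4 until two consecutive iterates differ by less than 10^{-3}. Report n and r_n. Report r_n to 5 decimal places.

p(4.0) = -32.6600000, p(10.4) = 59.5000000
r2 = 10.4000000 − 59.5000000·(6.4000000)/(92.1600000) = 6.2680556;  |Δ| = 4.1319444
p(6.2680556) = -9.3714796
r3 = 6.2680556 − (-9.3714796)·(-4.1319444)/(-68.8714796) = 6.8302975;  |Δ| = 0.5622419
p(6.8302975) = -2.0070364
r4 = 6.8302975 − (-2.0070364)·(0.5622419)/(7.3644432) = 6.9835256;  |Δ| = 0.1532281
p(6.9835256) = 0.1096302
r5 = 6.9835256 − 0.1096302·(0.1532281)/(2.1166666) = 6.9755894;  |Δ| = 0.0079363
p(6.9755894) = -0.0011531
r6 = 6.9755894 − (-0.0011531)·(-0.0079363)/(-0.1107832) = 6.9756720;  |Δ| = 0.0000826
|r6 − r5| = 0.0000826 < 10^{-3}

n = 6, r_n = 6.97567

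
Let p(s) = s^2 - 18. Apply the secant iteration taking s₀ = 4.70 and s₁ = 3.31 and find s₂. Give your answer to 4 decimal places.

p(4.70) = 4.090000, p(3.31) = -7.043900
s₂ = 3.310000 − (-7.043900)·(3.310000 − 4.700000) / (-7.043900 − 4.090000) = 3.310000 − (9.791021)/(-11.133900) = 4.189388

4.1894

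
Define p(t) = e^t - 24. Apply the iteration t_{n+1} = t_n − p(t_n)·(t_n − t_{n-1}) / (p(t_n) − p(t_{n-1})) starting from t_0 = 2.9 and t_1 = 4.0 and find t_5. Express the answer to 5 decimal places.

p(2.9) = -5.8258546, p(4.0) = 30.5981500
t_2 = 4.0000000 − 30.5981500·(4.0000000 − 2.9000000) / (30.5981500 − (-5.8258546)) = 4.0000000 − (33.6579650)/(36.4240047) = 3.0759400
p(3.0759400) = -2.3297572
t_3 = 3.0759400 − (-2.3297572)·(3.0759400 − 4.0000000) / (-2.3297572 − 30.5981500) = 3.0759400 − (2.1528354)/(-32.9279072) = 3.1413203
p(3.1413203) = -0.8656092
t_4 = 3.1413203 − (-0.8656092)·(3.1413203 − 3.0759400) / (-0.8656092 − (-2.3297572)) = 3.1413203 − (-0.0565938)/(1.4641480) = 3.1799733
p(3.1799733) = 0.0461121
t_5 = 3.1799733 − 0.0461121·(3.1799733 − 3.1413203) / (0.0461121 − (-0.8656092)) = 3.1799733 − (0.0017824)/(0.9117213) = 3.1780184

3.17802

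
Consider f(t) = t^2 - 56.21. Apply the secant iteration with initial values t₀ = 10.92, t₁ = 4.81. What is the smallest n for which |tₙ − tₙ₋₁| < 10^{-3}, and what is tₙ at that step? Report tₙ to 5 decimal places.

f(10.92) = 63.0364000, f(4.81) = -33.0739000
t₂ = 4.8100000 − (-33.0739000)·(-6.1100000)/(-96.1103000) = 6.9126001;  |Δ| = 2.1026001
f(6.9126001) = -8.4259595
t₃ = 6.9126001 − (-8.4259595)·(2.1026001)/(24.6479405) = 7.6313792;  |Δ| = 0.7187791
f(7.6313792) = 2.0279483
t₄ = 7.6313792 − 2.0279483·(0.7187791)/(10.4539078) = 7.4919436;  |Δ| = 0.1394356
f(7.4919436) = -0.0807811
t₅ = 7.4919436 − (-0.0807811)·(-0.1394356)/(-2.1087294) = 7.4972851;  |Δ| = 0.0053415
f(7.4972851) = -0.0007163
t₆ = 7.4972851 − (-0.0007163)·(0.0053415)/(0.0800648) = 7.4973329;  |Δ| = 0.0000478
|t₆ − t₅| = 0.0000478 < 10^{-3}

n = 6, tₙ = 7.49733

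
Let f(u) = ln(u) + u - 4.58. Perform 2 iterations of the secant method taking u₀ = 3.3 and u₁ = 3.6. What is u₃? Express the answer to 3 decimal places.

3.366

f(3.3) = -0.08608, f(3.6) = 0.30093
u₂ = 3.60000 − 0.30093·(3.60000 − 3.30000) / (0.30093 − (-0.08608)) = 3.60000 − (0.09028)/(0.38701) = 3.36672
f(3.36672) = 0.00067
u₃ = 3.36672 − 0.00067·(3.36672 − 3.60000) / (0.00067 − 0.30093) = 3.36672 − (-0.00016)/(-0.30027) = 3.36621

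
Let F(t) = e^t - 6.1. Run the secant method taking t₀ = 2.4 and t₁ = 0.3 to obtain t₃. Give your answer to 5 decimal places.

F(2.4) = 4.9231764, F(0.3) = -4.7501412
t₂ = 0.3000000 − (-4.7501412)·(0.3000000 − 2.4000000) / (-4.7501412 − 4.9231764) = 0.3000000 − (9.9752965)/(-9.6733176) = 1.3312177
F(1.3312177) = -2.3143496
t₃ = 1.3312177 − (-2.3143496)·(1.3312177 − 0.3000000) / (-2.3143496 − (-4.7501412)) = 1.3312177 − (-2.3865983)/(2.4357916) = 2.3110217

2.31102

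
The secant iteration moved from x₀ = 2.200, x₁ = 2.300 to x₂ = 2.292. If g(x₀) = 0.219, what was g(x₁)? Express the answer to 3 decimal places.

The secant line through (2.200, 0.219) and (2.300, g(x₁)) crosses zero at x₂ = 2.292.
So (2.200, 0.219), (2.300, g(x₁)), (2.292, 0) are collinear:
g(x₁) = 0.219 · (2.300 − 2.292) / (2.200 − 2.292) = 0.219 · (0.00800)/(-0.09200) = -0.01904

-0.019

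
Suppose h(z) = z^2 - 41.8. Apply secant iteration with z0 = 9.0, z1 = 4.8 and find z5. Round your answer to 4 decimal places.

h(9.0) = 39.200000, h(4.8) = -18.760000
z2 = 4.800000 − (-18.760000)·(4.800000 − 9.000000) / (-18.760000 − 39.200000) = 4.800000 − (78.792000)/(-57.960000) = 6.159420
h(6.159420) = -3.861542
z3 = 6.159420 − (-3.861542)·(6.159420 − 4.800000) / (-3.861542 − (-18.760000)) = 6.159420 − (-5.249458)/(14.898458) = 6.511769
h(6.511769) = 0.603140
z4 = 6.511769 − 0.603140·(6.511769 − 6.159420) / (0.603140 − (-3.861542)) = 6.511769 − (0.212516)/(4.464682) = 6.464170
h(6.464170) = -0.014506
z5 = 6.464170 − (-0.014506)·(6.464170 − 6.511769) / (-0.014506 − 0.603140) = 6.464170 − (0.000690)/(-0.617646) = 6.465288

6.4653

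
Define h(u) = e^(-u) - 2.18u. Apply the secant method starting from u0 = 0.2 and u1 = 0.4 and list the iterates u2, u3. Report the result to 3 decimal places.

0.331, 0.330

h(0.2) = 0.38273, h(0.4) = -0.20168
u2 = 0.40000 − (-0.20168)·(0.40000 − 0.20000) / (-0.20168 − 0.38273) = 0.40000 − (-0.04034)/(-0.58441) = 0.33098
h(0.33098) = -0.00332
u3 = 0.33098 − (-0.00332)·(0.33098 − 0.40000) / (-0.00332 − (-0.20168)) = 0.33098 − (0.00023)/(0.19836) = 0.32983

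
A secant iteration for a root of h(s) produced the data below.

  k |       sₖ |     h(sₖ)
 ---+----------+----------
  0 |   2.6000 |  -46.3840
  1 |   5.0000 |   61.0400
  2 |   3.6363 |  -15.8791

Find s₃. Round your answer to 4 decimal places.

3.9178

s₃ = 3.6363 − (-15.8791)·(3.6363 − 5.0000) / (-15.8791 − 61.0400)
   = 3.6363 − (21.654329)/(-76.919100) = 3.917821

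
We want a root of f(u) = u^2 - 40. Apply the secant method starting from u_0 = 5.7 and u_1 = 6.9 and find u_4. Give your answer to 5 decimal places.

f(5.7) = -7.5100000, f(6.9) = 7.6100000
u_2 = 6.9000000 − 7.6100000·(6.9000000 − 5.7000000) / (7.6100000 − (-7.5100000)) = 6.9000000 − (9.1320000)/(15.1200000) = 6.2960317
f(6.2960317) = -0.3599843
u_3 = 6.2960317 − (-0.3599843)·(6.2960317 − 6.9000000) / (-0.3599843 − 7.6100000) = 6.2960317 − (0.2174191)/(-7.9699843) = 6.3233115
f(6.3233115) = -0.0157319
u_4 = 6.3233115 − (-0.0157319)·(6.3233115 − 6.2960317) / (-0.0157319 − (-0.3599843)) = 6.3233115 − (-0.0004292)/(0.3442523) = 6.3245581

6.32456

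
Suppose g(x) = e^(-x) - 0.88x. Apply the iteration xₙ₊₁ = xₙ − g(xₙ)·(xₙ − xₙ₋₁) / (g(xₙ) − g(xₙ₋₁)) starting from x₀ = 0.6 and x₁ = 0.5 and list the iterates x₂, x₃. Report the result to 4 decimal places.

g(0.6) = 0.020812, g(0.5) = 0.166531
x₂ = 0.500000 − 0.166531·(0.500000 − 0.600000) / (0.166531 − 0.020812) = 0.500000 − (-0.016653)/(0.145719) = 0.614282
g(0.614282) = 0.000461
x₃ = 0.614282 − 0.000461·(0.614282 − 0.500000) / (0.000461 − 0.166531) = 0.614282 − (0.000053)/(-0.166070) = 0.614599

0.6143, 0.6146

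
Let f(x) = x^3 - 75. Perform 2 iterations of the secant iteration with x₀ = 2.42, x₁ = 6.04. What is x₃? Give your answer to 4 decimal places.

3.9551

f(2.42) = -60.827512, f(6.04) = 145.348864
x₂ = 6.040000 − 145.348864·(6.040000 − 2.420000) / (145.348864 − (-60.827512)) = 6.040000 − (526.162888)/(206.176376) = 3.487996
f(3.487996) = -32.564627
x₃ = 3.487996 − (-32.564627)·(3.487996 − 6.040000) / (-32.564627 − 145.348864) = 3.487996 − (83.105051)/(-177.913491) = 3.955106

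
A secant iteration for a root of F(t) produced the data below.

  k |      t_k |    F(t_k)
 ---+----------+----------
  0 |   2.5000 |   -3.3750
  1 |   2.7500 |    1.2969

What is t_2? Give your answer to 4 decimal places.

t_2 = 2.7500 − 1.2969·(2.7500 − 2.5000) / (1.2969 − (-3.3750))
   = 2.7500 − (0.324225)/(4.671900) = 2.680601

2.6806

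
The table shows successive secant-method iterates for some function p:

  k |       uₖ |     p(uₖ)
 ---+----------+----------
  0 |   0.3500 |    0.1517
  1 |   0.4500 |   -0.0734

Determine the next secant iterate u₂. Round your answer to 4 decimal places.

0.4174

u₂ = 0.4500 − (-0.0734)·(0.4500 − 0.3500) / (-0.0734 − 0.1517)
   = 0.4500 − (-0.007340)/(-0.225100) = 0.417392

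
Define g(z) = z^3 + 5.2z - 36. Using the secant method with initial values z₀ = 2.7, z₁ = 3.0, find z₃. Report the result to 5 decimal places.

2.78176

g(2.7) = -2.2770000, g(3.0) = 6.6000000
z₂ = 3.0000000 − 6.6000000·(3.0000000 − 2.7000000) / (6.6000000 − (-2.2770000)) = 3.0000000 − (1.9800000)/(8.8770000) = 2.7769517
g(2.7769517) = -0.1454979
z₃ = 2.7769517 − (-0.1454979)·(2.7769517 − 3.0000000) / (-0.1454979 − 6.6000000) = 2.7769517 − (0.0324531)/(-6.7454979) = 2.7817627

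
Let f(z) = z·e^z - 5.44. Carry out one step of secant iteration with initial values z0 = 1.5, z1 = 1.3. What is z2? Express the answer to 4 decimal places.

f(1.5) = 1.282534, f(1.3) = -0.669914
z2 = 1.300000 − (-0.669914)·(1.300000 − 1.500000) / (-0.669914 − 1.282534) = 1.300000 − (0.133983)/(-1.952448) = 1.368623

1.3686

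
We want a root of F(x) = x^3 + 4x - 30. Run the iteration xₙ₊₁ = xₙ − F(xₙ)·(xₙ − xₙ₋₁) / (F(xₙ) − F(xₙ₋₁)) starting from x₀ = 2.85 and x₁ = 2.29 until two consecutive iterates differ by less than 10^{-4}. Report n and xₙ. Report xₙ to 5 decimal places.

F(2.85) = 4.5491250, F(2.29) = -8.8310110
x₂ = 2.2900000 − (-8.8310110)·(-0.5600000)/(-13.3801360) = 2.6596051;  |Δ| = 0.3696051
F(2.6596051) = -0.5488655
x₃ = 2.6596051 − (-0.5488655)·(0.3696051)/(8.2821455) = 2.6840991;  |Δ| = 0.0244941
F(2.6840991) = 0.0736889
x₄ = 2.6840991 − 0.0736889·(0.0244941)/(0.6225543) = 2.6811999;  |Δ| = 0.0028992
F(2.6811999) = -0.0005024
x₅ = 2.6811999 − (-0.0005024)·(-0.0028992)/(-0.0741913) = 2.6812195;  |Δ| = 0.0000196
|x₅ − x₄| = 0.0000196 < 10^{-4}

n = 5, xₙ = 2.68122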